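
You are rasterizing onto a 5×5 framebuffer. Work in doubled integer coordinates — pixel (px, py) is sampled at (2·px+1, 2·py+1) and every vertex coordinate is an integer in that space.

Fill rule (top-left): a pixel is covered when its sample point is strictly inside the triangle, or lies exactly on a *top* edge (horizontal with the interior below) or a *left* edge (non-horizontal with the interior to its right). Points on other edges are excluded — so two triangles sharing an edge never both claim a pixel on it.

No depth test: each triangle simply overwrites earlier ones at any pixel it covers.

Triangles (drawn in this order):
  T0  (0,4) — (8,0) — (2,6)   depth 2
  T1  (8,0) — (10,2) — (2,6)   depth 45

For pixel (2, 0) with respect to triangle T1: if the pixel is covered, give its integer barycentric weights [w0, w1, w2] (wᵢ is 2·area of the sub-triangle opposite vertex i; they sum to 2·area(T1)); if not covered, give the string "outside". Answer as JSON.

T0:
  2·area = 24
  edge (0, 4)→(8, 0): d=(8,-4) top-left  bias=+0
  edge (8, 0)→(2, 6): d=(-6,6) right/bottom  bias=-1
  edge (2, 6)→(0, 4): d=(-2,-2) top-left  bias=+0
    (3,0)@(7, 1): e=[4,0,20] → ·  [on edge]
    (1,1)@(3, 3): e=[4,12,8] → #
    (2,1)@(5, 3): e=[12,0,12] → ·  [on edge]
    (0,2)@(1, 5): e=[12,12,0] → #  [on edge]
    (1,2)@(3, 5): e=[20,0,4] → ·  [on edge]
    (0,3)@(1, 7): e=[28,0,-4] → ·  [on edge]
    (1,3)@(3, 7): e=[36,-12,0] → ·  [on edge]
    (2,4)@(5, 9): e=[60,-36,0] → ·  [on edge]
  covered (2 px):
    · · · · ·
    · # · · ·
    # · · · ·
    · · · · ·
    · · · · ·
T1:
  2·area = 24
  edge (8, 0)→(10, 2): d=(2,2) right/bottom  bias=-1
  edge (10, 2)→(2, 6): d=(-8,4) right/bottom  bias=-1
  edge (2, 6)→(8, 0): d=(6,-6) top-left  bias=+0
    (3,0)@(7, 1): e=[4,20,0] → #  [on edge]
    (4,0)@(9, 1): e=[0,12,12] → ·  [on edge]
    (2,1)@(5, 3): e=[12,12,0] → #  [on edge]
    (4,1)@(9, 3): e=[4,-4,24] → ·
    (1,2)@(3, 5): e=[20,4,0] → #  [on edge]
    (2,2)@(5, 5): e=[16,-4,12] → ·
    (3,2)@(7, 5): e=[12,-12,24] → ·
    (0,3)@(1, 7): e=[28,-4,0] → ·  [on edge]
    (1,3)@(3, 7): e=[24,-12,12] → ·
  covered (4 px):
    · · · # ·
    · · # # ·
    · # · · ·
    · · · · ·
    · · · · ·

Final: "outside"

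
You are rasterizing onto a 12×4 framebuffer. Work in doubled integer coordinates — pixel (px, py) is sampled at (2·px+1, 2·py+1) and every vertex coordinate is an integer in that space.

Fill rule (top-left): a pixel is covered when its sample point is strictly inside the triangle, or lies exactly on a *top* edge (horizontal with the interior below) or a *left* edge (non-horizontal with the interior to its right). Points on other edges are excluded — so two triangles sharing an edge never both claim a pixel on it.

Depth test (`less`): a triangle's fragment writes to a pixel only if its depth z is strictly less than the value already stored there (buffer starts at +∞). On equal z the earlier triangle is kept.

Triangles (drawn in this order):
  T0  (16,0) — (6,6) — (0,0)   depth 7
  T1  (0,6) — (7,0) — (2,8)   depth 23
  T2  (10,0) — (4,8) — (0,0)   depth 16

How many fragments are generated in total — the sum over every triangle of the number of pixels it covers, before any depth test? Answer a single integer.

T0:
  2·area = 96
  edge (16, 0)→(6, 6): d=(-10,6) right/bottom  bias=-1
  edge (6, 6)→(0, 0): d=(-6,-6) top-left  bias=+0
  edge (0, 0)→(16, 0): d=(16,0) top-left  bias=+0
    (0,0)@(1, 1): e=[80,0,16] → █  [on edge]
    (1,0)@(3, 1): e=[68,12,16] → █
    (2,0)@(5, 1): e=[56,24,16] → █
    (3,0)@(7, 1): e=[44,36,16] → █
    (4,0)@(9, 1): e=[32,48,16] → █
    (5,0)@(11, 1): e=[20,60,16] → █
    (6,0)@(13, 1): e=[8,72,16] → █
    (7,0)@(15, 1): e=[-4,84,16] → ·
    (0,1)@(1, 3): e=[60,-12,48] → ·
    (1,1)@(3, 3): e=[48,0,48] → █  [on edge]
    (5,1)@(11, 3): e=[0,48,48] → ·  [on edge]
    (6,1)@(13, 3): e=[-12,60,48] → ·
    (2,2)@(5, 5): e=[16,0,80] → █  [on edge]
    (3,3)@(7, 7): e=[-16,0,112] → ·  [on edge]
  covered (13 px):
    █ █ █ █ █ █ █ · · · · ·
    · █ █ █ █ · · · · · · ·
    · · █ █ · · · · · · · ·
    · · · · · · · · · · · ·
T1:
  2·area = 26
  edge (0, 6)→(7, 0): d=(7,-6) top-left  bias=+0
  edge (7, 0)→(2, 8): d=(-5,8) right/bottom  bias=-1
  edge (2, 8)→(0, 6): d=(-2,-2) top-left  bias=+0
    (2,1)@(5, 3): e=[9,1,16] → █
    (3,1)@(7, 3): e=[21,-15,20] → ·
    (1,2)@(3, 5): e=[11,7,8] → █
    (2,2)@(5, 5): e=[23,-9,12] → ·
    (0,3)@(1, 7): e=[13,13,0] → █  [on edge]
    (1,3)@(3, 7): e=[25,-3,4] → ·
  covered (3 px):
    · · · · · · · · · · · ·
    · · █ · · · · · · · · ·
    · █ · · · · · · · · · ·
    █ · · · · · · · · · · ·
T2:
  2·area = 80
  edge (10, 0)→(4, 8): d=(-6,8) right/bottom  bias=-1
  edge (4, 8)→(0, 0): d=(-4,-8) top-left  bias=+0
  edge (0, 0)→(10, 0): d=(10,0) top-left  bias=+0
    (0,0)@(1, 1): e=[66,4,10] → █
    (1,0)@(3, 1): e=[50,20,10] → █
    (2,0)@(5, 1): e=[34,36,10] → █
    (3,0)@(7, 1): e=[18,52,10] → █
    (4,0)@(9, 1): e=[2,68,10] → █
    (5,0)@(11, 1): e=[-14,84,10] → ·
    (0,1)@(1, 3): e=[54,-4,30] → ·
    (1,1)@(3, 3): e=[38,12,30] → █
    (4,1)@(9, 3): e=[-10,60,30] → ·
    (1,2)@(3, 5): e=[26,4,50] → █
    (3,2)@(7, 5): e=[-6,36,50] → ·
    (1,3)@(3, 7): e=[14,-4,70] → ·
  covered (10 px):
    █ █ █ █ █ · · · · · · ·
    · █ █ █ · · · · · · · ·
    · █ █ · · · · · · · · ·
    · · · · · · · · · · · ·

Result: 26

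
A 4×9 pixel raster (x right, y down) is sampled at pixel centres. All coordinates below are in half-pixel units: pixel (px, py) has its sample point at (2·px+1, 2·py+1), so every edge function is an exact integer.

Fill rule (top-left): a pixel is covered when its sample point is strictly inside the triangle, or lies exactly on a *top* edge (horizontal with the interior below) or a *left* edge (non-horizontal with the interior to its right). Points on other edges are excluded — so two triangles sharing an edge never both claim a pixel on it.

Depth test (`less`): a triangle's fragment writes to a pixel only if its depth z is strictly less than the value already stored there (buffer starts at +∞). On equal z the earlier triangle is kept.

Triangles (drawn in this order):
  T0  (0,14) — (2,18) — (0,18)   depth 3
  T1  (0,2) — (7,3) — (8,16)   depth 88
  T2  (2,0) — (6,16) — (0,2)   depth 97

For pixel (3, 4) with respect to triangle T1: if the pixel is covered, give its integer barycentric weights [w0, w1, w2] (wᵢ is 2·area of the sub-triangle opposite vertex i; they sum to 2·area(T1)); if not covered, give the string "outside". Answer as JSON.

T0:
  2·area = 8
  edge (0, 14)→(2, 18): d=(2,4) right/bottom  bias=-1
  edge (2, 18)→(0, 18): d=(-2,0) right/bottom  bias=-1
  edge (0, 18)→(0, 14): d=(0,-4) top-left  bias=+0
    (0,8)@(1, 17): e=[2,2,4] → █
    (1,8)@(3, 17): e=[-6,2,12] → ·
  covered (1 px):
    · · · ·
    · · · ·
    · · · ·
    · · · ·
    · · · ·
    · · · ·
    · · · ·
    · · · ·
    █ · · ·
T1:
  2·area = 90
  edge (0, 2)→(7, 3): d=(7,1) right/bottom  bias=-1
  edge (7, 3)→(8, 16): d=(1,13) right/bottom  bias=-1
  edge (8, 16)→(0, 2): d=(-8,-14) top-left  bias=+0
    (0,1)@(1, 3): e=[6,78,6] → █
    (1,1)@(3, 3): e=[4,52,34] → █
    (2,1)@(5, 3): e=[2,26,62] → █
    (3,1)@(7, 3): e=[0,0,90] → ·  [on edge]
    (0,2)@(1, 5): e=[20,80,-10] → ·
    (1,2)@(3, 5): e=[18,54,18] → █
    (3,2)@(7, 5): e=[14,2,74] → █
    (1,3)@(3, 7): e=[32,56,2] → █
    (1,4)@(3, 9): e=[46,58,-14] → ·
    (2,4)@(5, 9): e=[44,32,14] → █
    (2,5)@(5, 11): e=[58,34,-2] → ·
    (3,5)@(7, 11): e=[56,8,26] → █
  covered (13 px):
    · · · ·
    █ █ █ ·
    · █ █ █
    · █ █ █
    · · █ █
    · · · █
    · · · █
    · · · ·
    · · · ·
T2:
  2·area = 40
  edge (2, 0)→(6, 16): d=(4,16) right/bottom  bias=-1
  edge (6, 16)→(0, 2): d=(-6,-14) top-left  bias=+0
  edge (0, 2)→(2, 0): d=(2,-2) top-left  bias=+0
    (0,0)@(1, 1): e=[20,20,0] → █  [on edge]
    (1,0)@(3, 1): e=[-12,48,4] → ·
    (0,1)@(1, 3): e=[28,8,4] → █
    (1,1)@(3, 3): e=[-4,36,8] → ·
    (0,2)@(1, 5): e=[36,-4,8] → ·
    (1,2)@(3, 5): e=[4,24,12] → █
    (2,2)@(5, 5): e=[-28,52,16] → ·
    (1,3)@(3, 7): e=[12,12,16] → █
    (2,3)@(5, 7): e=[-20,40,20] → ·
    (1,4)@(3, 9): e=[20,0,20] → █  [on edge]
    (2,4)@(5, 9): e=[-12,28,24] → ·
    (1,5)@(3, 11): e=[28,-12,24] → ·
  covered (6 px):
    █ · · ·
    █ · · ·
    · █ · ·
    · █ · ·
    · █ · ·
    · · · ·
    · · █ ·
    · · · ·
    · · · ·

Final: [6,42,42]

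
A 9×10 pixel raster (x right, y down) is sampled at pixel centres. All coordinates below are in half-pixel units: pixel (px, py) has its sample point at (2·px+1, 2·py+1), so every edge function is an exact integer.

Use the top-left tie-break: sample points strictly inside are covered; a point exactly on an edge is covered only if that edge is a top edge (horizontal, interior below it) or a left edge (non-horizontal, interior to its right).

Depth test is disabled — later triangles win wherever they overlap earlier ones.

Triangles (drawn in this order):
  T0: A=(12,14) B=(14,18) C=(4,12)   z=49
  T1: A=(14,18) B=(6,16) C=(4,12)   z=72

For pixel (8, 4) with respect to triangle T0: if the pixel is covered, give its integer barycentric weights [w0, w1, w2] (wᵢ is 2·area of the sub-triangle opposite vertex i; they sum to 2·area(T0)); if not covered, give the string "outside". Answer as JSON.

T0:
  2·area = 28
  edge (12, 14)→(14, 18): d=(2,4) right/bottom  bias=-1
  edge (14, 18)→(4, 12): d=(-10,-6) top-left  bias=+0
  edge (4, 12)→(12, 14): d=(8,2) right/bottom  bias=-1
    (3,6)@(7, 13): e=[18,8,2] → █
    (4,6)@(9, 13): e=[10,20,-2] → ·
    (3,7)@(7, 15): e=[22,-12,18] → ·
    (4,7)@(9, 15): e=[14,0,14] → █  [on edge]
    (5,7)@(11, 15): e=[6,12,10] → █
    (6,7)@(13, 15): e=[-2,24,6] → ·
    (4,8)@(9, 17): e=[18,-20,30] → ·
    (5,8)@(11, 17): e=[10,-8,26] → ·
    (6,8)@(13, 17): e=[2,4,22] → █
    (7,8)@(15, 17): e=[-6,16,18] → ·
    (6,9)@(13, 19): e=[6,-16,38] → ·
  covered (4 px):
    · · · · · · · · ·
    · · · · · · · · ·
    · · · · · · · · ·
    · · · · · · · · ·
    · · · · · · · · ·
    · · · · · · · · ·
    · · · █ · · · · ·
    · · · · █ █ · · ·
    · · · · · · █ · ·
    · · · · · · · · ·
T1:
  2·area = 28
  edge (14, 18)→(6, 16): d=(-8,-2) top-left  bias=+0
  edge (6, 16)→(4, 12): d=(-2,-4) top-left  bias=+0
  edge (4, 12)→(14, 18): d=(10,6) right/bottom  bias=-1
    (2,6)@(5, 13): e=[22,2,4] → █
    (3,6)@(7, 13): e=[26,10,-8] → ·
    (2,7)@(5, 15): e=[6,-2,24] → ·
    (3,7)@(7, 15): e=[10,6,12] → █
    (4,7)@(9, 15): e=[14,14,0] → ·  [on edge]
    (3,8)@(7, 17): e=[-6,2,32] → ·
    (5,8)@(11, 17): e=[2,18,8] → █
    (6,8)@(13, 17): e=[6,26,-4] → ·
    (5,9)@(11, 19): e=[-14,14,28] → ·
  covered (3 px):
    · · · · · · · · ·
    · · · · · · · · ·
    · · · · · · · · ·
    · · · · · · · · ·
    · · · · · · · · ·
    · · · · · · · · ·
    · · █ · · · · · ·
    · · · █ · · · · ·
    · · · · · █ · · ·
    · · · · · · · · ·

Result: "outside"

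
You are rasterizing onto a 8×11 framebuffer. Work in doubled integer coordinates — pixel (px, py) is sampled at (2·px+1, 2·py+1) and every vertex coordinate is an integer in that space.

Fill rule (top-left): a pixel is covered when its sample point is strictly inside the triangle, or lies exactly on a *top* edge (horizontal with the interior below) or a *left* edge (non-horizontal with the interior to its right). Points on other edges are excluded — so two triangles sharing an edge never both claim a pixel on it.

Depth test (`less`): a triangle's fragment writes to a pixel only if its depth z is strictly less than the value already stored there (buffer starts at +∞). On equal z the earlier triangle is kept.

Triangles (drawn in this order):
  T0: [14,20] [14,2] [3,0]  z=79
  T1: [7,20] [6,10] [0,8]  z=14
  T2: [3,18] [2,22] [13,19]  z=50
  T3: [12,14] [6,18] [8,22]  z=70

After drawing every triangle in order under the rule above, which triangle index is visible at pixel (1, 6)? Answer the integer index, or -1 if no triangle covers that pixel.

T0:
  2·area = 198  (B↔C swapped to make it positive)
  edge (14, 20)→(3, 0): d=(-11,-20) top-left  bias=+0
  edge (3, 0)→(14, 2): d=(11,2) right/bottom  bias=-1
  edge (14, 2)→(14, 20): d=(0,18) right/bottom  bias=-1
    (2,0)@(5, 1): e=[29,7,162] → #
    (3,0)@(7, 1): e=[69,3,126] → #
    (4,0)@(9, 1): e=[109,-1,90] → ·
    (2,1)@(5, 3): e=[7,29,162] → #
    (4,1)@(9, 3): e=[87,21,90] → #
    (5,1)@(11, 3): e=[127,17,54] → #
    (6,1)@(13, 3): e=[167,13,18] → #
    (7,1)@(15, 3): e=[207,9,-18] → ·
    (2,2)@(5, 5): e=[-15,51,162] → ·
    (3,2)@(7, 5): e=[25,47,126] → #
    (7,2)@(15, 5): e=[185,31,-18] → ·
    (3,3)@(7, 7): e=[3,69,126] → #
  covered (24 px):
    · · # # · · · ·
    · · # # # # # ·
    · · · # # # # ·
    · · · # # # # ·
    · · · · # # # ·
    · · · · · # # ·
    · · · · · # # ·
    · · · · · · # ·
    · · · · · · # ·
    · · · · · · · ·
    · · · · · · · ·
T1:
  2·area = 58  (B↔C swapped to make it positive)
  edge (7, 20)→(0, 8): d=(-7,-12) top-left  bias=+0
  edge (0, 8)→(6, 10): d=(6,2) right/bottom  bias=-1
  edge (6, 10)→(7, 20): d=(1,10) right/bottom  bias=-1
    (0,4)@(1, 9): e=[5,4,49] → #
    (1,4)@(3, 9): e=[29,0,29] → ·  [on edge]
    (0,5)@(1, 11): e=[-9,16,51] → ·
    (1,5)@(3, 11): e=[15,12,31] → #
    (2,5)@(5, 11): e=[39,8,11] → #
    (3,5)@(7, 11): e=[63,4,-9] → ·
    (4,5)@(9, 11): e=[87,0,-29] → ·  [on edge]
    (1,6)@(3, 13): e=[1,24,33] → #
    (3,6)@(7, 13): e=[49,16,-7] → ·
    (7,6)@(15, 13): e=[145,0,-87] → ·  [on edge]
    (1,7)@(3, 15): e=[-13,36,35] → ·
    (2,7)@(5, 15): e=[11,32,15] → #
  covered (6 px):
    · · · · · · · ·
    · · · · · · · ·
    · · · · · · · ·
    · · · · · · · ·
    # · · · · · · ·
    · # # · · · · ·
    · # # · · · · ·
    · · # · · · · ·
    · · · · · · · ·
    · · · · · · · ·
    · · · · · · · ·
T2:
  2·area = 41  (B↔C swapped to make it positive)
  edge (3, 18)→(13, 19): d=(10,1) right/bottom  bias=-1
  edge (13, 19)→(2, 22): d=(-11,3) right/bottom  bias=-1
  edge (2, 22)→(3, 18): d=(1,-4) top-left  bias=+0
    (1,9)@(3, 19): e=[10,30,1] → #
    (2,9)@(5, 19): e=[8,24,9] → #
    (3,9)@(7, 19): e=[6,18,17] → #
    (4,9)@(9, 19): e=[4,12,25] → #
    (5,9)@(11, 19): e=[2,6,33] → #
    (6,9)@(13, 19): e=[0,0,41] → ·  [on edge]
    (1,10)@(3, 21): e=[30,8,3] → #
    (3,10)@(7, 21): e=[26,-4,19] → ·
    (4,10)@(9, 21): e=[24,-10,27] → ·
    (5,10)@(11, 21): e=[22,-16,35] → ·
  covered (7 px):
    · · · · · · · ·
    · · · · · · · ·
    · · · · · · · ·
    · · · · · · · ·
    · · · · · · · ·
    · · · · · · · ·
    · · · · · · · ·
    · · · · · · · ·
    · · · · · · · ·
    · # # # # # · ·
    · # # · · · · ·
T3:
  2·area = 32  (B↔C swapped to make it positive)
  edge (12, 14)→(8, 22): d=(-4,8) right/bottom  bias=-1
  edge (8, 22)→(6, 18): d=(-2,-4) top-left  bias=+0
  edge (6, 18)→(12, 14): d=(6,-4) top-left  bias=+0
    (5,7)@(11, 15): e=[4,26,2] → #
    (6,7)@(13, 15): e=[-12,34,10] → ·
    (4,8)@(9, 17): e=[12,14,6] → #
    (5,8)@(11, 17): e=[-4,22,14] → ·
    (3,9)@(7, 19): e=[20,2,10] → #
    (5,9)@(11, 19): e=[-12,18,26] → ·
    (3,10)@(7, 21): e=[12,-2,22] → ·
    (4,10)@(9, 21): e=[-4,6,30] → ·
  covered (4 px):
    · · · · · · · ·
    · · · · · · · ·
    · · · · · · · ·
    · · · · · · · ·
    · · · · · · · ·
    · · · · · · · ·
    · · · · · · · ·
    · · · · · # · ·
    · · · · # · · ·
    · · · # # · · ·
    · · · · · · · ·

Z-buffer (winner per pixel, '.' = empty):
  . . 0 0 . . . .
  . . 0 0 0 0 0 .
  . . . 0 0 0 0 .
  . . . 0 0 0 0 .
  1 . . . 0 0 0 .
  . 1 1 . . 0 0 .
  . 1 1 . . 0 0 .
  . . 1 . . 3 0 .
  . . . . 3 . 0 .
  . 2 2 2 2 2 . .
  . 2 2 . . . . .

Answer: 1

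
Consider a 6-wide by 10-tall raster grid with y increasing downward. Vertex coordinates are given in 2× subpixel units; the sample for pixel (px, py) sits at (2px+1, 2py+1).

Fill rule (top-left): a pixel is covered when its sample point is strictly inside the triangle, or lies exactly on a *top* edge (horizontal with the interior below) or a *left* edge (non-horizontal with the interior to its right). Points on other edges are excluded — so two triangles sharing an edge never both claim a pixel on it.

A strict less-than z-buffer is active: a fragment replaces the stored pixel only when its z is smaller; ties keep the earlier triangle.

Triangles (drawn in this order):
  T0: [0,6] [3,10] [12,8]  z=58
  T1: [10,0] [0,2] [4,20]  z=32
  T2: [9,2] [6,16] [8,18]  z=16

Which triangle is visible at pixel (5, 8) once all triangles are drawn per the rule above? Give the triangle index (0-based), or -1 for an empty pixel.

T0:
  2·area = 42  (B↔C swapped to make it positive)
  edge (0, 6)→(12, 8): d=(12,2) right/bottom  bias=-1
  edge (12, 8)→(3, 10): d=(-9,2) right/bottom  bias=-1
  edge (3, 10)→(0, 6): d=(-3,-4) top-left  bias=+0
    (0,3)@(1, 7): e=[10,31,1] → X
    (1,3)@(3, 7): e=[6,27,9] → X
    (2,3)@(5, 7): e=[2,23,17] → X
    (3,3)@(7, 7): e=[-2,19,25] → .
    (0,4)@(1, 9): e=[34,13,-5] → .
    (1,4)@(3, 9): e=[30,9,3] → X
    (3,4)@(7, 9): e=[22,1,19] → X
    (4,4)@(9, 9): e=[18,-3,27] → .
    (1,5)@(3, 11): e=[54,-9,-3] → .
    (2,5)@(5, 11): e=[50,-13,5] → .
    (3,5)@(7, 11): e=[46,-17,13] → .
  covered (6 px):
    . . . . . .
    . . . . . .
    . . . . . .
    X X X . . .
    . X X X . .
    . . . . . .
    . . . . . .
    . . . . . .
    . . . . . .
    . . . . . .
T1:
  2·area = 188  (B↔C swapped to make it positive)
  edge (10, 0)→(4, 20): d=(-6,20) right/bottom  bias=-1
  edge (4, 20)→(0, 2): d=(-4,-18) top-left  bias=+0
  edge (0, 2)→(10, 0): d=(10,-2) top-left  bias=+0
    (2,0)@(5, 1): e=[94,94,0] → X  [on edge]
    (3,0)@(7, 1): e=[54,130,4] → X
    (4,0)@(9, 1): e=[14,166,8] → X
    (5,0)@(11, 1): e=[-26,202,12] → .
    (0,1)@(1, 3): e=[162,14,12] → X
    (1,1)@(3, 3): e=[122,50,16] → X
    (5,1)@(11, 3): e=[-38,194,32] → .
    (0,2)@(1, 5): e=[150,6,32] → X
    (4,2)@(9, 5): e=[-10,150,48] → .
    (0,3)@(1, 7): e=[138,-2,52] → .
    (1,3)@(3, 7): e=[98,34,56] → X
    (4,3)@(9, 7): e=[-22,142,68] → .
  covered (24 px):
    . . X X X .
    X X X X X .
    X X X X . .
    . X X X . .
    . X X X . .
    . X X . . .
    . X X . . .
    . X X . . .
    . . . . . .
    . . . . . .
T2:
  2·area = 34  (B↔C swapped to make it positive)
  edge (9, 2)→(8, 18): d=(-1,16) right/bottom  bias=-1
  edge (8, 18)→(6, 16): d=(-2,-2) top-left  bias=+0
  edge (6, 16)→(9, 2): d=(3,-14) top-left  bias=+0
    (0,5)@(1, 11): e=[119,0,-85] → .  [on edge]
    (1,6)@(3, 13): e=[85,0,-51] → .  [on edge]
    (3,6)@(7, 13): e=[21,8,5] → X
    (4,6)@(9, 13): e=[-11,12,33] → .
    (2,7)@(5, 15): e=[51,0,-17] → .  [on edge]
    (3,7)@(7, 15): e=[19,4,11] → X
    (4,7)@(9, 15): e=[-13,8,39] → .
    (3,8)@(7, 17): e=[17,0,17] → X  [on edge]
    (4,8)@(9, 17): e=[-15,4,45] → .
    (3,9)@(7, 19): e=[15,-4,23] → .
    (4,9)@(9, 19): e=[-17,0,51] → .  [on edge]
  covered (3 px):
    . . . . . .
    . . . . . .
    . . . . . .
    . . . . . .
    . . . . . .
    . . . . . .
    . . . X . .
    . . . X . .
    . . . X . .
    . . . . . .

Z-buffer (winner per pixel, '.' = empty):
  . . 1 1 1 .
  1 1 1 1 1 .
  1 1 1 1 . .
  0 1 1 1 . .
  . 1 1 1 . .
  . 1 1 . . .
  . 1 1 2 . .
  . 1 1 2 . .
  . . . 2 . .
  . . . . . .

Answer: -1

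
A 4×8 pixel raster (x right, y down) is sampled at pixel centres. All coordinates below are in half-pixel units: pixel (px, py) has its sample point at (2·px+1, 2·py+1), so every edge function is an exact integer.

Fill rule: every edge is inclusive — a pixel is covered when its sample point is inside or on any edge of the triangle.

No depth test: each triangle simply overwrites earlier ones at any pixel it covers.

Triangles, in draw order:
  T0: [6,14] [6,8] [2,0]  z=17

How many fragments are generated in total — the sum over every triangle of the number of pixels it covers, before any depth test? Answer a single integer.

T0:
  2·area = 24  (B↔C swapped to make it positive)
  edge (6, 14)→(2, 0): d=(-4,-14) inclusive
  edge (2, 0)→(6, 8): d=(4,8) inclusive
  edge (6, 8)→(6, 14): d=(0,6) inclusive
    (1,1)@(3, 3): e=[2,4,18] → #
    (2,1)@(5, 3): e=[30,-12,6] → ·
    (1,2)@(3, 5): e=[-6,12,18] → ·
    (2,3)@(5, 7): e=[14,4,6] → #
    (3,3)@(7, 7): e=[42,-12,-6] → ·
    (2,4)@(5, 9): e=[6,12,6] → #
    (3,4)@(7, 9): e=[34,-4,-6] → ·
    (2,5)@(5, 11): e=[-2,20,6] → ·
  covered (3 px):
    · · · ·
    · # · ·
    · · · ·
    · · # ·
    · · # ·
    · · · ·
    · · · ·
    · · · ·

Result: 3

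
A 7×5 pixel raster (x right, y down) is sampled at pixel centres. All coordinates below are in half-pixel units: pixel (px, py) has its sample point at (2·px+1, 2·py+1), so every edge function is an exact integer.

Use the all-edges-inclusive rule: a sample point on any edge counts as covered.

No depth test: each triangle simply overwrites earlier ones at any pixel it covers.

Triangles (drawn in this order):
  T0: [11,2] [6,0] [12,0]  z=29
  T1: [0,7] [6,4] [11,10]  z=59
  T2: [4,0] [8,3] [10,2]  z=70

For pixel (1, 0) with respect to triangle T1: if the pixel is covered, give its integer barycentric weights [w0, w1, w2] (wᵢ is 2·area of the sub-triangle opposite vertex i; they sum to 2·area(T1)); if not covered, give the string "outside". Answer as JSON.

T0:
  2·area = 12
  edge (11, 2)→(6, 0): d=(-5,-2) inclusive
  edge (6, 0)→(12, 0): d=(6,0) inclusive
  edge (12, 0)→(11, 2): d=(-1,2) inclusive
    (4,0)@(9, 1): e=[1,6,5] → X
    (5,0)@(11, 1): e=[5,6,1] → X
    (6,0)@(13, 1): e=[9,6,-3] → .
    (4,1)@(9, 3): e=[-9,18,3] → .
    (5,1)@(11, 3): e=[-5,18,-1] → .
  covered (2 px):
    . . . . X X .
    . . . . . . .
    . . . . . . .
    . . . . . . .
    . . . . . . .
T1:
  2·area = 51
  edge (0, 7)→(6, 4): d=(6,-3) inclusive
  edge (6, 4)→(11, 10): d=(5,6) inclusive
  edge (11, 10)→(0, 7): d=(-11,-3) inclusive
    (2,2)@(5, 5): e=[3,11,37] → X
    (3,2)@(7, 5): e=[9,-1,43] → .
    (0,3)@(1, 7): e=[3,45,3] → X
    (1,3)@(3, 7): e=[9,33,9] → X
    (3,3)@(7, 7): e=[21,9,21] → X
    (4,3)@(9, 7): e=[27,-3,27] → .
    (0,4)@(1, 9): e=[15,55,-19] → .
    (1,4)@(3, 9): e=[21,43,-13] → .
    (2,4)@(5, 9): e=[27,31,-7] → .
    (3,4)@(7, 9): e=[33,19,-1] → .
    (4,4)@(9, 9): e=[39,7,5] → X
    (5,4)@(11, 9): e=[45,-5,11] → .
  covered (6 px):
    . . . . . . .
    . . . . . . .
    . . X . . . .
    X X X X . . .
    . . . . X . .
T2:
  2·area = 10  (B↔C swapped to make it positive)
  edge (4, 0)→(10, 2): d=(6,2) inclusive
  edge (10, 2)→(8, 3): d=(-2,1) inclusive
  edge (8, 3)→(4, 0): d=(-4,-3) inclusive
    (3,0)@(7, 1): e=[0,5,5] → X  [on edge]
    (4,0)@(9, 1): e=[-4,3,11] → .
    (3,1)@(7, 3): e=[12,1,-3] → .
    (6,1)@(13, 3): e=[0,-5,15] → .  [on edge]
  covered (1 px):
    . . . X . . .
    . . . . . . .
    . . . . . . .
    . . . . . . .
    . . . . . . .

Answer: "outside"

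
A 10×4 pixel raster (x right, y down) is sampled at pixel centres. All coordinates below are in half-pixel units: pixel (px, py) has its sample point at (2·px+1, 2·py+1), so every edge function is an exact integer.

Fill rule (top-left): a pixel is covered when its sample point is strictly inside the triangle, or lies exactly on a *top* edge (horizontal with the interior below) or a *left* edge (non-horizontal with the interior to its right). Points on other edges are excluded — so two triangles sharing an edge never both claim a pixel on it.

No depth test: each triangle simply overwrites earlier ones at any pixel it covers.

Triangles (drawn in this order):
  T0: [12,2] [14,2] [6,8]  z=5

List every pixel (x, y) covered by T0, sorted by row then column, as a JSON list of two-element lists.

T0:
  2·area = 12
  edge (12, 2)→(14, 2): d=(2,0) top-left  bias=+0
  edge (14, 2)→(6, 8): d=(-8,6) right/bottom  bias=-1
  edge (6, 8)→(12, 2): d=(6,-6) top-left  bias=+0
    (6,0)@(13, 1): e=[-2,14,0] → ·  [on edge]
    (5,1)@(11, 3): e=[2,10,0] → #  [on edge]
    (6,1)@(13, 3): e=[2,-2,12] → ·
    (4,2)@(9, 5): e=[6,6,0] → #  [on edge]
    (5,2)@(11, 5): e=[6,-6,12] → ·
    (3,3)@(7, 7): e=[10,2,0] → #  [on edge]
    (4,3)@(9, 7): e=[10,-10,12] → ·
  covered (3 px):
    · · · · · · · · · ·
    · · · · · # · · · ·
    · · · · # · · · · ·
    · · · # · · · · · ·

Final: [[5,1],[4,2],[3,3]]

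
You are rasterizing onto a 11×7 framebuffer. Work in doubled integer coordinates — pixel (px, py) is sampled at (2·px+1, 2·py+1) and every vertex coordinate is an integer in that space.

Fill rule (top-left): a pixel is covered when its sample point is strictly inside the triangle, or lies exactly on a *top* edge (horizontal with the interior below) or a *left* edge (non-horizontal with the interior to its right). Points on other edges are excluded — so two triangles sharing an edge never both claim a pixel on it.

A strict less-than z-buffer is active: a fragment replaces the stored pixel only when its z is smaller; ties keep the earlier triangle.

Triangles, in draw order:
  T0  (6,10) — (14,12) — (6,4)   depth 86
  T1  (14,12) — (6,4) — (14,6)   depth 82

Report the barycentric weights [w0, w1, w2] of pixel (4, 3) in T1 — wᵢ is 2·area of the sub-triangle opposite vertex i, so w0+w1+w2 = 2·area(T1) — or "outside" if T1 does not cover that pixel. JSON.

T0:
  2·area = 48  (B↔C swapped to make it positive)
  edge (6, 10)→(6, 4): d=(0,-6) top-left  bias=+0
  edge (6, 4)→(14, 12): d=(8,8) right/bottom  bias=-1
  edge (14, 12)→(6, 10): d=(-8,-2) top-left  bias=+0
    (1,0)@(3, 1): e=[-18,0,66] → .  [on edge]
    (2,1)@(5, 3): e=[-6,0,54] → .  [on edge]
    (3,2)@(7, 5): e=[6,0,42] → .  [on edge]
    (3,3)@(7, 7): e=[6,16,26] → X
    (4,3)@(9, 7): e=[18,0,30] → .  [on edge]
    (3,4)@(7, 9): e=[6,32,10] → X
    (4,4)@(9, 9): e=[18,16,14] → X
    (5,4)@(11, 9): e=[30,0,18] → .  [on edge]
    (3,5)@(7, 11): e=[6,48,-6] → .
    (4,5)@(9, 11): e=[18,32,-2] → .
    (5,5)@(11, 11): e=[30,16,2] → X
    (6,5)@(13, 11): e=[42,0,6] → .  [on edge]
    (7,6)@(15, 13): e=[54,0,-6] → .  [on edge]
  covered (4 px):
    . . . . . . . . . . .
    . . . . . . . . . . .
    . . . . . . . . . . .
    . . . X . . . . . . .
    . . . X X . . . . . .
    . . . . . X . . . . .
    . . . . . . . . . . .
T1:
  2·area = 48
  edge (14, 12)→(6, 4): d=(-8,-8) top-left  bias=+0
  edge (6, 4)→(14, 6): d=(8,2) right/bottom  bias=-1
  edge (14, 6)→(14, 12): d=(0,6) right/bottom  bias=-1
    (1,0)@(3, 1): e=[0,-18,66] → .  [on edge]
    (2,1)@(5, 3): e=[0,-6,54] → .  [on edge]
    (3,2)@(7, 5): e=[0,6,42] → X  [on edge]
    (4,2)@(9, 5): e=[16,2,30] → X
    (5,2)@(11, 5): e=[32,-2,18] → .
    (3,3)@(7, 7): e=[-16,22,42] → .
    (4,3)@(9, 7): e=[0,18,30] → X  [on edge]
    (5,3)@(11, 7): e=[16,14,18] → X
    (6,3)@(13, 7): e=[32,10,6] → X
    (7,3)@(15, 7): e=[48,6,-6] → .
    (4,4)@(9, 9): e=[-16,34,30] → .
    (5,4)@(11, 9): e=[0,30,18] → X  [on edge]
    (6,5)@(13, 11): e=[0,42,6] → X  [on edge]
    (7,6)@(15, 13): e=[0,54,-6] → .  [on edge]
  covered (8 px):
    . . . . . . . . . . .
    . . . . . . . . . . .
    . . . X X . . . . . .
    . . . . X X X . . . .
    . . . . . X X . . . .
    . . . . . . X . . . .
    . . . . . . . . . . .

Answer: [18,30,0]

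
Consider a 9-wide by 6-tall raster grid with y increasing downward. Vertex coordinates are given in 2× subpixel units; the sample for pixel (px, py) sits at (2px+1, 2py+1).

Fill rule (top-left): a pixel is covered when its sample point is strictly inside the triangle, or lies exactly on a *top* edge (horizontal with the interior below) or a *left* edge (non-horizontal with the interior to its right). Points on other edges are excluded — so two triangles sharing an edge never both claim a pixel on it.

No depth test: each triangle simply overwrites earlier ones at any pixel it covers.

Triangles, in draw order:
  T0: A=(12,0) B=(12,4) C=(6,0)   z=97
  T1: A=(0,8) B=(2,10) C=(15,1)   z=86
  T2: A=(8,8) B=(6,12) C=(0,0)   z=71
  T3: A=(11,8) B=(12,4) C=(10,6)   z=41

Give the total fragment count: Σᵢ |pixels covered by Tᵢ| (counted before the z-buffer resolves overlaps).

T0:
  2·area = 24
  edge (12, 0)→(12, 4): d=(0,4) right/bottom  bias=-1
  edge (12, 4)→(6, 0): d=(-6,-4) top-left  bias=+0
  edge (6, 0)→(12, 0): d=(6,0) top-left  bias=+0
    (4,0)@(9, 1): e=[12,6,6] → X
    (5,0)@(11, 1): e=[4,14,6] → X
    (6,0)@(13, 1): e=[-4,22,6] → .
    (4,1)@(9, 3): e=[12,-6,18] → .
    (5,1)@(11, 3): e=[4,2,18] → X
    (6,1)@(13, 3): e=[-4,10,18] → .
    (5,2)@(11, 5): e=[4,-10,30] → .
  covered (3 px):
    . . . . X X . . .
    . . . . . X . . .
    . . . . . . . . .
    . . . . . . . . .
    . . . . . . . . .
    . . . . . . . . .
T1:
  2·area = 44  (B↔C swapped to make it positive)
  edge (0, 8)→(15, 1): d=(15,-7) top-left  bias=+0
  edge (15, 1)→(2, 10): d=(-13,9) right/bottom  bias=-1
  edge (2, 10)→(0, 8): d=(-2,-2) top-left  bias=+0
    (7,0)@(15, 1): e=[0,0,44] → .  [on edge]
    (5,1)@(11, 3): e=[2,10,32] → X
    (6,1)@(13, 3): e=[16,-8,36] → .
    (3,2)@(7, 5): e=[4,20,20] → X
    (4,2)@(9, 5): e=[18,2,24] → X
    (5,2)@(11, 5): e=[32,-16,28] → .
    (1,3)@(3, 7): e=[6,30,8] → X
    (2,3)@(5, 7): e=[20,12,12] → X
    (3,3)@(7, 7): e=[34,-6,16] → .
    (4,3)@(9, 7): e=[48,-24,20] → .
    (0,4)@(1, 9): e=[22,22,0] → X  [on edge]
    (2,4)@(5, 9): e=[50,-14,8] → .
    (1,5)@(3, 11): e=[66,-22,0] → .  [on edge]
  covered (7 px):
    . . . . . . . . .
    . . . . . X . . .
    . . . X X . . . .
    . X X . . . . . .
    X X . . . . . . .
    . . . . . . . . .
T2:
  2·area = 48
  edge (8, 8)→(6, 12): d=(-2,4) right/bottom  bias=-1
  edge (6, 12)→(0, 0): d=(-6,-12) top-left  bias=+0
  edge (0, 0)→(8, 8): d=(8,8) right/bottom  bias=-1
    (0,0)@(1, 1): e=[42,6,0] → .  [on edge]
    (1,1)@(3, 3): e=[30,18,0] → .  [on edge]
    (1,2)@(3, 5): e=[26,6,16] → X
    (2,2)@(5, 5): e=[18,30,0] → .  [on edge]
    (1,3)@(3, 7): e=[22,-6,32] → .
    (2,3)@(5, 7): e=[14,18,16] → X
    (3,3)@(7, 7): e=[6,42,0] → .  [on edge]
    (2,4)@(5, 9): e=[10,6,32] → X
    (3,4)@(7, 9): e=[2,30,16] → X
    (4,4)@(9, 9): e=[-6,54,0] → .  [on edge]
    (2,5)@(5, 11): e=[6,-6,48] → .
    (3,5)@(7, 11): e=[-2,18,32] → .
    (5,5)@(11, 11): e=[-18,66,0] → .  [on edge]
  covered (4 px):
    . . . . . . . . .
    . . . . . . . . .
    . X . . . . . . .
    . . X . . . . . .
    . . X X . . . . .
    . . . . . . . . .
T3:
  2·area = 6  (B↔C swapped to make it positive)
  edge (11, 8)→(10, 6): d=(-1,-2) top-left  bias=+0
  edge (10, 6)→(12, 4): d=(2,-2) top-left  bias=+0
  edge (12, 4)→(11, 8): d=(-1,4) right/bottom  bias=-1
    (7,0)@(15, 1): e=[15,0,-9] → .  [on edge]
    (6,1)@(13, 3): e=[9,0,-3] → .  [on edge]
    (5,2)@(11, 5): e=[3,0,3] → X  [on edge]
    (6,2)@(13, 5): e=[7,4,-5] → .
    (4,3)@(9, 7): e=[-3,0,9] → .  [on edge]
    (5,3)@(11, 7): e=[1,4,1] → X
    (6,3)@(13, 7): e=[5,8,-7] → .
    (3,4)@(7, 9): e=[-9,0,15] → .  [on edge]
    (5,4)@(11, 9): e=[-1,8,-1] → .
    (2,5)@(5, 11): e=[-15,0,21] → .  [on edge]
  covered (2 px):
    . . . . . . . . .
    . . . . . . . . .
    . . . . . X . . .
    . . . . . X . . .
    . . . . . . . . .
    . . . . . . . . .

Answer: 16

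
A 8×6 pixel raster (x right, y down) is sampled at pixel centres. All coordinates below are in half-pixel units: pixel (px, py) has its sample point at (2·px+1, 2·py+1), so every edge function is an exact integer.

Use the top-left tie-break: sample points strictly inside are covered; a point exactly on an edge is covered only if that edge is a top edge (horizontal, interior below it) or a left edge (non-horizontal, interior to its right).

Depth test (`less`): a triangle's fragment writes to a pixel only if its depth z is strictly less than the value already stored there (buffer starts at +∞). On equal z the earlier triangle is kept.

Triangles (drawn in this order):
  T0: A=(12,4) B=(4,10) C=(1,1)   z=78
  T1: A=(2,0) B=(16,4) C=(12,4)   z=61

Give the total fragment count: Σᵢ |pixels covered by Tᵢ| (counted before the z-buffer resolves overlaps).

T0:
  2·area = 90
  edge (12, 4)→(4, 10): d=(-8,6) right/bottom  bias=-1
  edge (4, 10)→(1, 1): d=(-3,-9) top-left  bias=+0
  edge (1, 1)→(12, 4): d=(11,3) right/bottom  bias=-1
    (0,0)@(1, 1): e=[90,0,0] → ·  [on edge]
    (1,1)@(3, 3): e=[62,12,16] → #
    (2,1)@(5, 3): e=[50,30,10] → #
    (3,1)@(7, 3): e=[38,48,4] → #
    (4,1)@(9, 3): e=[26,66,-2] → ·
    (1,2)@(3, 5): e=[46,6,38] → #
    (4,2)@(9, 5): e=[10,60,20] → #
    (5,2)@(11, 5): e=[-2,78,14] → ·
    (1,3)@(3, 7): e=[30,0,60] → #  [on edge]
    (4,3)@(9, 7): e=[-6,54,42] → ·
    (1,4)@(3, 9): e=[14,-6,82] → ·
    (2,4)@(5, 9): e=[2,12,76] → #
  covered (11 px):
    · · · · · · · ·
    · # # # · · · ·
    · # # # # · · ·
    · # # # · · · ·
    · · # · · · · ·
    · · · · · · · ·
T1:
  2·area = 16
  edge (2, 0)→(16, 4): d=(14,4) right/bottom  bias=-1
  edge (16, 4)→(12, 4): d=(-4,0) right/bottom  bias=-1
  edge (12, 4)→(2, 0): d=(-10,-4) top-left  bias=+0
    (2,0)@(5, 1): e=[2,12,2] → #
    (3,0)@(7, 1): e=[-6,12,10] → ·
    (2,1)@(5, 3): e=[30,4,-18] → ·
    (5,1)@(11, 3): e=[6,4,6] → #
    (6,1)@(13, 3): e=[-2,4,14] → ·
    (5,2)@(11, 5): e=[34,-4,-14] → ·
  covered (2 px):
    · · # · · · · ·
    · · · · · # · ·
    · · · · · · · ·
    · · · · · · · ·
    · · · · · · · ·
    · · · · · · · ·

Final: 13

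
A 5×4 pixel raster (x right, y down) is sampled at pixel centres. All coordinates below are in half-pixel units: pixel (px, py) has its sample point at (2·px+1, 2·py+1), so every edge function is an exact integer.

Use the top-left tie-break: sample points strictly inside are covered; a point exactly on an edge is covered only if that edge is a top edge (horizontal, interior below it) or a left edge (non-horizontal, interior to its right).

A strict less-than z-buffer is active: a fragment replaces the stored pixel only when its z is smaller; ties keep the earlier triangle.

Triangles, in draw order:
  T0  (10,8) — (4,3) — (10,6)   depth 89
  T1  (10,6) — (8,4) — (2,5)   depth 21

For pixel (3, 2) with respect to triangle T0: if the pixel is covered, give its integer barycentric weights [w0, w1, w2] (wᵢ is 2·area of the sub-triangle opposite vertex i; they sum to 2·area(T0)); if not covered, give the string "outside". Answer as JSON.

T0:
  2·area = 12
  edge (10, 8)→(4, 3): d=(-6,-5) top-left  bias=+0
  edge (4, 3)→(10, 6): d=(6,3) right/bottom  bias=-1
  edge (10, 6)→(10, 8): d=(0,2) right/bottom  bias=-1
    (3,2)@(7, 5): e=[3,3,6] → X
    (4,2)@(9, 5): e=[13,-3,2] → .
    (3,3)@(7, 7): e=[-9,15,6] → .
    (4,3)@(9, 7): e=[1,9,2] → X
  covered (2 px):
    . . . . .
    . . . . .
    . . . X .
    . . . . X
T1:
  2·area = 14  (B↔C swapped to make it positive)
  edge (10, 6)→(2, 5): d=(-8,-1) top-left  bias=+0
  edge (2, 5)→(8, 4): d=(6,-1) top-left  bias=+0
  edge (8, 4)→(10, 6): d=(2,2) right/bottom  bias=-1
    (2,0)@(5, 1): e=[35,-21,0] → .  [on edge]
    (3,1)@(7, 3): e=[21,-7,0] → .  [on edge]
    (1,2)@(3, 5): e=[1,1,12] → X
    (2,2)@(5, 5): e=[3,3,8] → X
    (3,2)@(7, 5): e=[5,5,4] → X
    (4,2)@(9, 5): e=[7,7,0] → .  [on edge]
    (1,3)@(3, 7): e=[-15,13,16] → .
    (2,3)@(5, 7): e=[-13,15,12] → .
    (3,3)@(7, 7): e=[-11,17,8] → .
  covered (3 px):
    . . . . .
    . . . . .
    . X X X .
    . . . . .

Final: [3,6,3]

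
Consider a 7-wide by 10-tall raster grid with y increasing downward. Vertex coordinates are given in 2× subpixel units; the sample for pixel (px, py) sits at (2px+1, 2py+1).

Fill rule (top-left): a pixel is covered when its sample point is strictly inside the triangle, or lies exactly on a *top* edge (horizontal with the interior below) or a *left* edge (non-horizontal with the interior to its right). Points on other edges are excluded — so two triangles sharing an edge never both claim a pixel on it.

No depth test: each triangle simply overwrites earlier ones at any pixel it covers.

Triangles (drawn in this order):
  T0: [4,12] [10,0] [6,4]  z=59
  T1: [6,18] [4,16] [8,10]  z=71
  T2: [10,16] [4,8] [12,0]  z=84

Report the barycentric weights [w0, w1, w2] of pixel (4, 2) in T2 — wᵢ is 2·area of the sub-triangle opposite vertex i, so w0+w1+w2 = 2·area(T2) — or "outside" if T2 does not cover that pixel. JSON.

T0:
  2·area = 24  (B↔C swapped to make it positive)
  edge (4, 12)→(6, 4): d=(2,-8) top-left  bias=+0
  edge (6, 4)→(10, 0): d=(4,-4) top-left  bias=+0
  edge (10, 0)→(4, 12): d=(-6,12) right/bottom  bias=-1
    (4,0)@(9, 1): e=[18,0,6] → #  [on edge]
    (5,0)@(11, 1): e=[34,8,-18] → ·
    (3,1)@(7, 3): e=[6,0,18] → #  [on edge]
    (4,1)@(9, 3): e=[22,8,-6] → ·
    (2,2)@(5, 5): e=[-6,0,30] → ·  [on edge]
    (3,2)@(7, 5): e=[10,8,6] → #
    (4,2)@(9, 5): e=[26,16,-18] → ·
    (1,3)@(3, 7): e=[-18,0,42] → ·  [on edge]
    (3,3)@(7, 7): e=[14,16,-6] → ·
    (0,4)@(1, 9): e=[-30,0,54] → ·  [on edge]
    (2,4)@(5, 9): e=[2,16,6] → #
    (3,4)@(7, 9): e=[18,24,-18] → ·
  covered (4 px):
    · · · · # · ·
    · · · # · · ·
    · · · # · · ·
    · · · · · · ·
    · · # · · · ·
    · · · · · · ·
    · · · · · · ·
    · · · · · · ·
    · · · · · · ·
    · · · · · · ·
T1:
  2·area = 20
  edge (6, 18)→(4, 16): d=(-2,-2) top-left  bias=+0
  edge (4, 16)→(8, 10): d=(4,-6) top-left  bias=+0
  edge (8, 10)→(6, 18): d=(-2,8) right/bottom  bias=-1
    (0,6)@(1, 13): e=[0,-30,50] → ·  [on edge]
    (3,6)@(7, 13): e=[12,6,2] → #
    (4,6)@(9, 13): e=[16,18,-14] → ·
    (1,7)@(3, 15): e=[0,-10,30] → ·  [on edge]
    (2,7)@(5, 15): e=[4,2,14] → #
    (3,7)@(7, 15): e=[8,14,-2] → ·
    (2,8)@(5, 17): e=[0,10,10] → #  [on edge]
    (3,8)@(7, 17): e=[4,22,-6] → ·
    (2,9)@(5, 19): e=[-4,18,6] → ·
    (3,9)@(7, 19): e=[0,30,-10] → ·  [on edge]
  covered (3 px):
    · · · · · · ·
    · · · · · · ·
    · · · · · · ·
    · · · · · · ·
    · · · · · · ·
    · · · · · · ·
    · · · # · · ·
    · · # · · · ·
    · · # · · · ·
    · · · · · · ·
T2:
  2·area = 112
  edge (10, 16)→(4, 8): d=(-6,-8) top-left  bias=+0
  edge (4, 8)→(12, 0): d=(8,-8) top-left  bias=+0
  edge (12, 0)→(10, 16): d=(-2,16) right/bottom  bias=-1
    (5,0)@(11, 1): e=[98,0,14] → #  [on edge]
    (6,0)@(13, 1): e=[114,16,-18] → ·
    (4,1)@(9, 3): e=[70,0,42] → #  [on edge]
    (6,1)@(13, 3): e=[102,32,-22] → ·
    (3,2)@(7, 5): e=[42,0,70] → #  [on edge]
    (6,2)@(13, 5): e=[90,48,-26] → ·
    (2,3)@(5, 7): e=[14,0,98] → #  [on edge]
    (6,3)@(13, 7): e=[78,64,-30] → ·
    (1,4)@(3, 9): e=[-14,0,126] → ·  [on edge]
    (2,4)@(5, 9): e=[2,16,94] → #
    (5,4)@(11, 9): e=[50,64,-2] → ·
    (0,5)@(1, 11): e=[-42,0,154] → ·  [on edge]
  covered (16 px):
    · · · · · # ·
    · · · · # # ·
    · · · # # # ·
    · · # # # # ·
    · · # # # · ·
    · · · # # · ·
    · · · · # · ·
    · · · · · · ·
    · · · · · · ·
    · · · · · · ·

Answer: [16,38,58]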